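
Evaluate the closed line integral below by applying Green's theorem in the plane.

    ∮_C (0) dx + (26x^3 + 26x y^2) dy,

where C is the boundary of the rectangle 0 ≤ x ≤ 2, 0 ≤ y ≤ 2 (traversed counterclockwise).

Green's theorem converts the closed line integral into a double integral over the enclosed region D:

    ∮_C P dx + Q dy = ∬_D (∂Q/∂x - ∂P/∂y) dA.

Here P = 0, Q = 26x^3 + 26x y^2, so

    ∂Q/∂x = 78x^2 + 26y^2,    ∂P/∂y = 0,
    ∂Q/∂x - ∂P/∂y = 78x^2 + 26y^2.

D is the region 0 ≤ x ≤ 2, 0 ≤ y ≤ 2. Evaluating the double integral:

    ∬_D (78x^2 + 26y^2) dA = ∫_0^{2} ∫_0^{2} (78x^2 + 26y^2) dy dx.

Inner (y from 0 to 2): 156x^2 + 208/3.
Outer (x from 0 to 2): 1664/3.

Therefore ∮_C P dx + Q dy = 1664/3.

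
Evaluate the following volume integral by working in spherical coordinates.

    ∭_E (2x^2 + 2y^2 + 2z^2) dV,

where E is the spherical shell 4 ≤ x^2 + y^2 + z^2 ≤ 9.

In spherical coordinates, x = ρ sin(φ) cos(θ), y = ρ sin(φ) sin(θ), z = ρ cos(φ), and dV = ρ^2 sin(φ) dρ dφ dθ.

The integrand becomes 2ρ^2, so

    ∭_E (2x^2 + 2y^2 + 2z^2) dV = ∫_{0}^{2π} ∫_{0}^{π} ∫_{2}^{3} (2ρ^2) · ρ^2 sin(φ) dρ dφ dθ.

Inner (ρ): 422sin(φ)/5.
Middle (φ): 844/5.
Outer (θ): 1688π/5.

Therefore the triple integral equals 1688π/5.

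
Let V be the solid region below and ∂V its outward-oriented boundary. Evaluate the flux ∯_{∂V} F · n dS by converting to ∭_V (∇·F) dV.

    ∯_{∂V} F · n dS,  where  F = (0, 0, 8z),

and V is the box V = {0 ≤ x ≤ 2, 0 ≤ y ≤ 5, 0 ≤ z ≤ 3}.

By the divergence theorem,

    ∯_{∂V} F · n dS = ∭_V (∇ · F) dV.

Compute the divergence:
    ∇ · F = ∂F_x/∂x + ∂F_y/∂y + ∂F_z/∂z = 0 + 0 + 8 = 8.

V is a rectangular box, so dV = dx dy dz with 0 ≤ x ≤ 2, 0 ≤ y ≤ 5, 0 ≤ z ≤ 3.

Integrate (8) over V as an iterated integral:

    ∭_V (∇·F) dV = ∫_0^{2} ∫_0^{5} ∫_0^{3} (8) dz dy dx.

Inner (z from 0 to 3): 24.
Middle (y from 0 to 5): 120.
Outer (x from 0 to 2): 240.

Therefore ∯_{∂V} F · n dS = 240.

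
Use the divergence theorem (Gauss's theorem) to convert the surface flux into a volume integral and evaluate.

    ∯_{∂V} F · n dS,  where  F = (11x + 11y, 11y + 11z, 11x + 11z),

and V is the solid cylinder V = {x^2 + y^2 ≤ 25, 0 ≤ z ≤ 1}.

By the divergence theorem,

    ∯_{∂V} F · n dS = ∭_V (∇ · F) dV.

Compute the divergence:
    ∇ · F = ∂F_x/∂x + ∂F_y/∂y + ∂F_z/∂z = 11 + 11 + 11 = 33.

In cylindrical coordinates, x = r cos(θ), y = r sin(θ), z = z, dV = r dr dθ dz, with 0 ≤ r ≤ 5, 0 ≤ θ ≤ 2π, 0 ≤ z ≤ 1.

The integrand, after substitution and multiplying by the volume element, becomes (33) · r, so

    ∭_V (∇·F) dV = ∫_0^{2π} ∫_0^{5} ∫_0^{1} (33) · r dz dr dθ.

Inner (z from 0 to 1): 33r.
Middle (r from 0 to 5): 825/2.
Outer (θ from 0 to 2π): 825π.

Therefore ∯_{∂V} F · n dS = 825π.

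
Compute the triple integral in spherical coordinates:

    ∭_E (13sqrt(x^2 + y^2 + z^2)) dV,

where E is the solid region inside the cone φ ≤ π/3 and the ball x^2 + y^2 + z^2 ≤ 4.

In spherical coordinates, x = ρ sin(φ) cos(θ), y = ρ sin(φ) sin(θ), z = ρ cos(φ), and dV = ρ^2 sin(φ) dρ dφ dθ.

The integrand becomes 13ρ, so

    ∭_E (13sqrt(x^2 + y^2 + z^2)) dV = ∫_{0}^{2π} ∫_{0}^{π/3} ∫_{0}^{2} (13ρ) · ρ^2 sin(φ) dρ dφ dθ.

Inner (ρ): 52sin(φ).
Middle (φ): 26.
Outer (θ): 52π.

Therefore the triple integral equals 52π.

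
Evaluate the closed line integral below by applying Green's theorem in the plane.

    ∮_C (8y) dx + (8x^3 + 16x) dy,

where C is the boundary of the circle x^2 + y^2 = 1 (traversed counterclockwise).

Green's theorem converts the closed line integral into a double integral over the enclosed region D:

    ∮_C P dx + Q dy = ∬_D (∂Q/∂x - ∂P/∂y) dA.

Here P = 8y, Q = 8x^3 + 16x, so

    ∂Q/∂x = 24x^2 + 16,    ∂P/∂y = 8,
    ∂Q/∂x - ∂P/∂y = 24x^2 + 8.

D is the region x^2 + y^2 ≤ 1. Evaluating the double integral:

In polar coordinates (x = r cos θ, y = r sin θ, dA = r dr dθ) the integrand becomes 24r^2cos(θ)^2 + 8, so

    ∬_D (24x^2 + 8) dA = ∫_0^{2π} ∫_0^{1} (24r^2cos(θ)^2 + 8) · r dr dθ.

Inner (r from 0 to 1): 6cos(θ)^2 + 4.
Outer (θ from 0 to 2π): 14π.

Therefore ∮_C P dx + Q dy = 14π.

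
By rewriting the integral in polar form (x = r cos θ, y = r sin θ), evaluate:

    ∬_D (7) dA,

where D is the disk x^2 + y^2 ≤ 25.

The region D is 0 ≤ r ≤ 5, 0 ≤ θ ≤ 2π in polar coordinates, where x = r cos(θ), y = r sin(θ), and dA = r dr dθ.

Under the substitution, the integrand becomes 7, so

    ∬_D (7) dA = ∫_{0}^{2π} ∫_{0}^{5} (7) · r dr dθ.

Inner integral (in r): ∫_{0}^{5} (7) · r dr = 175/2.

Outer integral (in θ): ∫_{0}^{2π} (175/2) dθ = 175π.

Therefore ∬_D (7) dA = 175π.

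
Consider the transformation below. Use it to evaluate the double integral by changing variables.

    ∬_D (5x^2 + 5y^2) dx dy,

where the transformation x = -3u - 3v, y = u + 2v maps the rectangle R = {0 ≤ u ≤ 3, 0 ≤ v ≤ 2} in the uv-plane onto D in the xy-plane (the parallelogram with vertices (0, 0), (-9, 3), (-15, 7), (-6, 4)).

Compute the Jacobian determinant of (x, y) with respect to (u, v):

    ∂(x,y)/∂(u,v) = | -3  -3 | = (-3)(2) - (-3)(1) = -3.
                   | 1  2 |

Its absolute value is |J| = 3 (the area scaling factor).

Substituting x = -3u - 3v, y = u + 2v into the integrand,

    5x^2 + 5y^2 → 50u^2 + 110u v + 65v^2,

so the integral becomes

    ∬_R (50u^2 + 110u v + 65v^2) · |J| du dv = ∫_0^3 ∫_0^2 (150u^2 + 330u v + 195v^2) dv du.

Inner (v): 300u^2 + 660u + 520.
Outer (u): 7230.

Therefore ∬_D (5x^2 + 5y^2) dx dy = 7230.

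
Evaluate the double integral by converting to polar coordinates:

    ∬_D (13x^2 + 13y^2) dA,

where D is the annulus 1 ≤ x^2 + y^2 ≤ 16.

The region D is 1 ≤ r ≤ 4, 0 ≤ θ ≤ 2π in polar coordinates, where x = r cos(θ), y = r sin(θ), and dA = r dr dθ.

Under the substitution, the integrand becomes 13r^2, so

    ∬_D (13x^2 + 13y^2) dA = ∫_{0}^{2π} ∫_{1}^{4} (13r^2) · r dr dθ.

Inner integral (in r): ∫_{1}^{4} (13r^2) · r dr = 3315/4.

Outer integral (in θ): ∫_{0}^{2π} (3315/4) dθ = 3315π/2.

Therefore ∬_D (13x^2 + 13y^2) dA = 3315π/2.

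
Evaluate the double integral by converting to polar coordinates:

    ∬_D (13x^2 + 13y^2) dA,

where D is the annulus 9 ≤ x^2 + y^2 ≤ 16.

The region D is 3 ≤ r ≤ 4, 0 ≤ θ ≤ 2π in polar coordinates, where x = r cos(θ), y = r sin(θ), and dA = r dr dθ.

Under the substitution, the integrand becomes 13r^2, so

    ∬_D (13x^2 + 13y^2) dA = ∫_{0}^{2π} ∫_{3}^{4} (13r^2) · r dr dθ.

Inner integral (in r): ∫_{3}^{4} (13r^2) · r dr = 2275/4.

Outer integral (in θ): ∫_{0}^{2π} (2275/4) dθ = 2275π/2.

Therefore ∬_D (13x^2 + 13y^2) dA = 2275π/2.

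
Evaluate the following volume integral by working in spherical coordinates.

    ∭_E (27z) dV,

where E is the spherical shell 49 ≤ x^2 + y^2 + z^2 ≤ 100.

In spherical coordinates, x = ρ sin(φ) cos(θ), y = ρ sin(φ) sin(θ), z = ρ cos(φ), and dV = ρ^2 sin(φ) dρ dφ dθ.

The integrand becomes 27ρ cos(φ), so

    ∭_E (27z) dV = ∫_{0}^{2π} ∫_{0}^{π} ∫_{7}^{10} (27ρ cos(φ)) · ρ^2 sin(φ) dρ dφ dθ.

Inner (ρ): 205173sin(2φ)/8.
Middle (φ): 0.
Outer (θ): 0.

Therefore the triple integral equals 0.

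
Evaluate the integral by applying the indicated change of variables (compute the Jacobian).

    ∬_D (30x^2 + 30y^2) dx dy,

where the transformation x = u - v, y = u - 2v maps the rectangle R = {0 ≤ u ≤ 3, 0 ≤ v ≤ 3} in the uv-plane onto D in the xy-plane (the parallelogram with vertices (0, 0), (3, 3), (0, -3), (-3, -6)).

Compute the Jacobian determinant of (x, y) with respect to (u, v):

    ∂(x,y)/∂(u,v) = | 1  -1 | = (1)(-2) - (-1)(1) = -1.
                   | 1  -2 |

Its absolute value is |J| = 1 (the area scaling factor).

Substituting x = u - v, y = u - 2v into the integrand,

    30x^2 + 30y^2 → 60u^2 - 180u v + 150v^2,

so the integral becomes

    ∬_R (60u^2 - 180u v + 150v^2) · |J| du dv = ∫_0^3 ∫_0^3 (60u^2 - 180u v + 150v^2) dv du.

Inner (v): 180u^2 - 810u + 1350.
Outer (u): 2025.

Therefore ∬_D (30x^2 + 30y^2) dx dy = 2025.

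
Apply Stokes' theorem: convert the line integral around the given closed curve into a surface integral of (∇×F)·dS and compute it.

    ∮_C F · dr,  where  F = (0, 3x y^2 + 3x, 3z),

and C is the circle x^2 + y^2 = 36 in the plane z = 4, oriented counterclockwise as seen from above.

Let S be the flat disk x^2 + y^2 ≤ 36 in the plane z = 4, with upward unit normal n̂ = ẑ. By Stokes' theorem,

    ∮_C F · dr = ∬_S (∇ × F) · n̂ dS = ∬_D (curl F)_z dA,

where D is the disk x^2 + y^2 ≤ 36.

Compute the curl of F = (0, 3x y^2 + 3x, 3z):
    (∇ × F)_x = ∂F_z/∂y - ∂F_y/∂z = 0,
    (∇ × F)_y = ∂F_x/∂z - ∂F_z/∂x = 0,
    (∇ × F)_z = ∂F_y/∂x - ∂F_x/∂y = 3y^2 + 3.

On z = 4, (curl F)_z = 3y^2 + 3.

Convert to polar (x = r cos θ, y = r sin θ, dA = r dr dθ); the integrand becomes 3r^2sin(θ)^2 + 3, so

    ∬_D (curl F)_z dA = ∫_0^{2π} ∫_0^{6} (3r^2sin(θ)^2 + 3) · r dr dθ.

Inner (r from 0 to 6): 972sin(θ)^2 + 54.
Outer (θ from 0 to 2π): 1080π.

Therefore ∮_C F · dr = 1080π.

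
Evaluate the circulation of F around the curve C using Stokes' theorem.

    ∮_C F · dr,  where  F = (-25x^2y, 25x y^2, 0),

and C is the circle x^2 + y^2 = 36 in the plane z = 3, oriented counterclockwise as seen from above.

Let S be the flat disk x^2 + y^2 ≤ 36 in the plane z = 3, with upward unit normal n̂ = ẑ. By Stokes' theorem,

    ∮_C F · dr = ∬_S (∇ × F) · n̂ dS = ∬_D (curl F)_z dA,

where D is the disk x^2 + y^2 ≤ 36.

Compute the curl of F = (-25x^2y, 25x y^2, 0):
    (∇ × F)_x = ∂F_z/∂y - ∂F_y/∂z = 0,
    (∇ × F)_y = ∂F_x/∂z - ∂F_z/∂x = 0,
    (∇ × F)_z = ∂F_y/∂x - ∂F_x/∂y = 25x^2 + 25y^2.

On z = 3, (curl F)_z = 25x^2 + 25y^2.

Convert to polar (x = r cos θ, y = r sin θ, dA = r dr dθ); the integrand becomes 25r^2, so

    ∬_D (curl F)_z dA = ∫_0^{2π} ∫_0^{6} (25r^2) · r dr dθ.

Inner (r from 0 to 6): 8100.
Outer (θ from 0 to 2π): 16200π.

Therefore ∮_C F · dr = 16200π.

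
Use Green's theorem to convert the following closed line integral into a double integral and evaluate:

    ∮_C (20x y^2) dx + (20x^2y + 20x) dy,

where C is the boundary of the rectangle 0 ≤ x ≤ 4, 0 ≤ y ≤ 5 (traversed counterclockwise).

Green's theorem converts the closed line integral into a double integral over the enclosed region D:

    ∮_C P dx + Q dy = ∬_D (∂Q/∂x - ∂P/∂y) dA.

Here P = 20x y^2, Q = 20x^2y + 20x, so

    ∂Q/∂x = 40x y + 20,    ∂P/∂y = 40x y,
    ∂Q/∂x - ∂P/∂y = 20.

D is the region 0 ≤ x ≤ 4, 0 ≤ y ≤ 5. Evaluating the double integral:

    ∬_D (20) dA = ∫_0^{4} ∫_0^{5} (20) dy dx.

Inner (y from 0 to 5): 100.
Outer (x from 0 to 4): 400.

Therefore ∮_C P dx + Q dy = 400.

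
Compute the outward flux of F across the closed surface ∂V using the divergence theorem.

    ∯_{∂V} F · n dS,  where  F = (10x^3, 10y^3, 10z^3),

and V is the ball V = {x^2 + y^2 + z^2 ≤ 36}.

By the divergence theorem,

    ∯_{∂V} F · n dS = ∭_V (∇ · F) dV.

Compute the divergence:
    ∇ · F = ∂F_x/∂x + ∂F_y/∂y + ∂F_z/∂z = 30x^2 + 30y^2 + 30z^2.

In spherical coordinates, x = ρ sin(φ) cos(θ), y = ρ sin(φ) sin(θ), z = ρ cos(φ), dV = ρ^2 sin(φ) dρ dφ dθ, with 0 ≤ ρ ≤ 6, 0 ≤ φ ≤ π, 0 ≤ θ ≤ 2π.

The integrand, after substitution and multiplying by the volume element, becomes (30ρ^2) · ρ^2 sin(φ), so

    ∭_V (∇·F) dV = ∫_0^{2π} ∫_0^{π} ∫_0^{6} (30ρ^2) · ρ^2 sin(φ) dρ dφ dθ.

Inner (ρ from 0 to 6): 46656sin(φ).
Middle (φ from 0 to π): 93312.
Outer (θ from 0 to 2π): 186624π.

Therefore ∯_{∂V} F · n dS = 186624π.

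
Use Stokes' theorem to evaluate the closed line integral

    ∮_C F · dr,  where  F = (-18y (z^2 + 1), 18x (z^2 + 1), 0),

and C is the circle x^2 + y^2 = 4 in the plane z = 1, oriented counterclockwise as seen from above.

Let S be the flat disk x^2 + y^2 ≤ 4 in the plane z = 1, with upward unit normal n̂ = ẑ. By Stokes' theorem,

    ∮_C F · dr = ∬_S (∇ × F) · n̂ dS = ∬_D (curl F)_z dA,

where D is the disk x^2 + y^2 ≤ 4.

Compute the curl of F = (-18y (z^2 + 1), 18x (z^2 + 1), 0):
    (∇ × F)_x = ∂F_z/∂y - ∂F_y/∂z = -36x z,
    (∇ × F)_y = ∂F_x/∂z - ∂F_z/∂x = -36y z,
    (∇ × F)_z = ∂F_y/∂x - ∂F_x/∂y = 36z^2 + 36.

On z = 1, (curl F)_z = 72.

Convert to polar (x = r cos θ, y = r sin θ, dA = r dr dθ); the integrand becomes 72, so

    ∬_D (curl F)_z dA = ∫_0^{2π} ∫_0^{2} (72) · r dr dθ.

Inner (r from 0 to 2): 144.
Outer (θ from 0 to 2π): 288π.

Therefore ∮_C F · dr = 288π.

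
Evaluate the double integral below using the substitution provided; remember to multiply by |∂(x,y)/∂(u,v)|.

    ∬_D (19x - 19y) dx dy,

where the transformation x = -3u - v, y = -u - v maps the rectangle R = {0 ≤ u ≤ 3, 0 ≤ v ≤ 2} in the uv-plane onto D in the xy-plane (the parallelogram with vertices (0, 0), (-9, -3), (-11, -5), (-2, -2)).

Compute the Jacobian determinant of (x, y) with respect to (u, v):

    ∂(x,y)/∂(u,v) = | -3  -1 | = (-3)(-1) - (-1)(-1) = 2.
                   | -1  -1 |

Its absolute value is |J| = 2 (the area scaling factor).

Substituting x = -3u - v, y = -u - v into the integrand,

    19x - 19y → -38u,

so the integral becomes

    ∬_R (-38u) · |J| du dv = ∫_0^3 ∫_0^2 (-76u) dv du.

Inner (v): -152u.
Outer (u): -684.

Therefore ∬_D (19x - 19y) dx dy = -684.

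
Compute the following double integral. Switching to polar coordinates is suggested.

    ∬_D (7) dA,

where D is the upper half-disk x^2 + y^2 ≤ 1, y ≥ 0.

The region D is 0 ≤ r ≤ 1, 0 ≤ θ ≤ π in polar coordinates, where x = r cos(θ), y = r sin(θ), and dA = r dr dθ.

Under the substitution, the integrand becomes 7, so

    ∬_D (7) dA = ∫_{0}^{π} ∫_{0}^{1} (7) · r dr dθ.

Inner integral (in r): ∫_{0}^{1} (7) · r dr = 7/2.

Outer integral (in θ): ∫_{0}^{π} (7/2) dθ = 7π/2.

Therefore ∬_D (7) dA = 7π/2.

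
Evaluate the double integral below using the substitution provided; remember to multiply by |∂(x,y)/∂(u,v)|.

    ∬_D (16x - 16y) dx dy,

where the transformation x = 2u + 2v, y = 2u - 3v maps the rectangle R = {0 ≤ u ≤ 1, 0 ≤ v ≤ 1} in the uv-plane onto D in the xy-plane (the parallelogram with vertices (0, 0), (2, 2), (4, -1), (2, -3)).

Compute the Jacobian determinant of (x, y) with respect to (u, v):

    ∂(x,y)/∂(u,v) = | 2  2 | = (2)(-3) - (2)(2) = -10.
                   | 2  -3 |

Its absolute value is |J| = 10 (the area scaling factor).

Substituting x = 2u + 2v, y = 2u - 3v into the integrand,

    16x - 16y → 80v,

so the integral becomes

    ∬_R (80v) · |J| du dv = ∫_0^1 ∫_0^1 (800v) dv du.

Inner (v): 400.
Outer (u): 400.

Therefore ∬_D (16x - 16y) dx dy = 400.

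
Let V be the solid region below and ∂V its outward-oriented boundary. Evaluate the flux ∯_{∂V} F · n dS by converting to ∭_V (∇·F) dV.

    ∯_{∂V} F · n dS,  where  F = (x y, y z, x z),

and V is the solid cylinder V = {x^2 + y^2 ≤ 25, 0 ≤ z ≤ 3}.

By the divergence theorem,

    ∯_{∂V} F · n dS = ∭_V (∇ · F) dV.

Compute the divergence:
    ∇ · F = ∂F_x/∂x + ∂F_y/∂y + ∂F_z/∂z = y + z + x = x + y + z.

In cylindrical coordinates, x = r cos(θ), y = r sin(θ), z = z, dV = r dr dθ dz, with 0 ≤ r ≤ 5, 0 ≤ θ ≤ 2π, 0 ≤ z ≤ 3.

The integrand, after substitution and multiplying by the volume element, becomes (sqrt(2)r sin(θ + π/4) + z) · r, so

    ∭_V (∇·F) dV = ∫_0^{2π} ∫_0^{5} ∫_0^{3} (sqrt(2)r sin(θ + π/4) + z) · r dz dr dθ.

Inner (z from 0 to 3): 3r (2sqrt(2)r sin(θ + π/4) + 3)/2.
Middle (r from 0 to 5): 125sqrt(2)sin(θ + π/4) + 225/4.
Outer (θ from 0 to 2π): 225π/2.

Therefore ∯_{∂V} F · n dS = 225π/2.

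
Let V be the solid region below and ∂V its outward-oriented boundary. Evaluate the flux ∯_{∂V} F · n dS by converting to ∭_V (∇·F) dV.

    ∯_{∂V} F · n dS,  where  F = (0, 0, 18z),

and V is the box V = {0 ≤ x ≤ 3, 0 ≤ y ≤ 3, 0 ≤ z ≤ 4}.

By the divergence theorem,

    ∯_{∂V} F · n dS = ∭_V (∇ · F) dV.

Compute the divergence:
    ∇ · F = ∂F_x/∂x + ∂F_y/∂y + ∂F_z/∂z = 0 + 0 + 18 = 18.

V is a rectangular box, so dV = dx dy dz with 0 ≤ x ≤ 3, 0 ≤ y ≤ 3, 0 ≤ z ≤ 4.

Integrate (18) over V as an iterated integral:

    ∭_V (∇·F) dV = ∫_0^{3} ∫_0^{3} ∫_0^{4} (18) dz dy dx.

Inner (z from 0 to 4): 72.
Middle (y from 0 to 3): 216.
Outer (x from 0 to 3): 648.

Therefore ∯_{∂V} F · n dS = 648.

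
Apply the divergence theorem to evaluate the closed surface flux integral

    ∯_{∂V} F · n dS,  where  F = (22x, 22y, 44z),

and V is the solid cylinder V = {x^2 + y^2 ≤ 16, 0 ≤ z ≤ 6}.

By the divergence theorem,

    ∯_{∂V} F · n dS = ∭_V (∇ · F) dV.

Compute the divergence:
    ∇ · F = ∂F_x/∂x + ∂F_y/∂y + ∂F_z/∂z = 22 + 22 + 44 = 88.

In cylindrical coordinates, x = r cos(θ), y = r sin(θ), z = z, dV = r dr dθ dz, with 0 ≤ r ≤ 4, 0 ≤ θ ≤ 2π, 0 ≤ z ≤ 6.

The integrand, after substitution and multiplying by the volume element, becomes (88) · r, so

    ∭_V (∇·F) dV = ∫_0^{2π} ∫_0^{4} ∫_0^{6} (88) · r dz dr dθ.

Inner (z from 0 to 6): 528r.
Middle (r from 0 to 4): 4224.
Outer (θ from 0 to 2π): 8448π.

Therefore ∯_{∂V} F · n dS = 8448π.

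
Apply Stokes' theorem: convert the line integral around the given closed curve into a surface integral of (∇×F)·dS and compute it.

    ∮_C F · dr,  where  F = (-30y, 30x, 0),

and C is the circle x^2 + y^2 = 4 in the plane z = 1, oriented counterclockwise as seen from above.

Let S be the flat disk x^2 + y^2 ≤ 4 in the plane z = 1, with upward unit normal n̂ = ẑ. By Stokes' theorem,

    ∮_C F · dr = ∬_S (∇ × F) · n̂ dS = ∬_D (curl F)_z dA,

where D is the disk x^2 + y^2 ≤ 4.

Compute the curl of F = (-30y, 30x, 0):
    (∇ × F)_x = ∂F_z/∂y - ∂F_y/∂z = 0,
    (∇ × F)_y = ∂F_x/∂z - ∂F_z/∂x = 0,
    (∇ × F)_z = ∂F_y/∂x - ∂F_x/∂y = 60.

On z = 1, (curl F)_z = 60.

Convert to polar (x = r cos θ, y = r sin θ, dA = r dr dθ); the integrand becomes 60, so

    ∬_D (curl F)_z dA = ∫_0^{2π} ∫_0^{2} (60) · r dr dθ.

Inner (r from 0 to 2): 120.
Outer (θ from 0 to 2π): 240π.

Therefore ∮_C F · dr = 240π.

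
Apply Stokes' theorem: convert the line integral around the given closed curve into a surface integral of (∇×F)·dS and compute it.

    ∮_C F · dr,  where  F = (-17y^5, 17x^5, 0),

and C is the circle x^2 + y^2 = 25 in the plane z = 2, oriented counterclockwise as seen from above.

Let S be the flat disk x^2 + y^2 ≤ 25 in the plane z = 2, with upward unit normal n̂ = ẑ. By Stokes' theorem,

    ∮_C F · dr = ∬_S (∇ × F) · n̂ dS = ∬_D (curl F)_z dA,

where D is the disk x^2 + y^2 ≤ 25.

Compute the curl of F = (-17y^5, 17x^5, 0):
    (∇ × F)_x = ∂F_z/∂y - ∂F_y/∂z = 0,
    (∇ × F)_y = ∂F_x/∂z - ∂F_z/∂x = 0,
    (∇ × F)_z = ∂F_y/∂x - ∂F_x/∂y = 85x^4 + 85y^4.

On z = 2, (curl F)_z = 85x^4 + 85y^4.

Convert to polar (x = r cos θ, y = r sin θ, dA = r dr dθ); the integrand becomes 85r^4(sin(θ)^4 + cos(θ)^4), so

    ∬_D (curl F)_z dA = ∫_0^{2π} ∫_0^{5} (85r^4(sin(θ)^4 + cos(θ)^4)) · r dr dθ.

Inner (r from 0 to 5): 1328125sin(θ)^4/6 + 1328125cos(θ)^4/6.
Outer (θ from 0 to 2π): 1328125π/4.

Therefore ∮_C F · dr = 1328125π/4.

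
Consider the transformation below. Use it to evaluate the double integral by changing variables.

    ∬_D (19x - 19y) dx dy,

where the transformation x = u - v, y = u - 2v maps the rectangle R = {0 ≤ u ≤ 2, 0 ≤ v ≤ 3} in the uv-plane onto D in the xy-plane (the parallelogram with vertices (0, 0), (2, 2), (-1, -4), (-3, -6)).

Compute the Jacobian determinant of (x, y) with respect to (u, v):

    ∂(x,y)/∂(u,v) = | 1  -1 | = (1)(-2) - (-1)(1) = -1.
                   | 1  -2 |

Its absolute value is |J| = 1 (the area scaling factor).

Substituting x = u - v, y = u - 2v into the integrand,

    19x - 19y → 19v,

so the integral becomes

    ∬_R (19v) · |J| du dv = ∫_0^2 ∫_0^3 (19v) dv du.

Inner (v): 171/2.
Outer (u): 171.

Therefore ∬_D (19x - 19y) dx dy = 171.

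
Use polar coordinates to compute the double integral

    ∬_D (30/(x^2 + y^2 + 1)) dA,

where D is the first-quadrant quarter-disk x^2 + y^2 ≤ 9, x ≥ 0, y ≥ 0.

The region D is 0 ≤ r ≤ 3, 0 ≤ θ ≤ π/2 in polar coordinates, where x = r cos(θ), y = r sin(θ), and dA = r dr dθ.

Under the substitution, the integrand becomes 30/(r^2 + 1), so

    ∬_D (30/(x^2 + y^2 + 1)) dA = ∫_{0}^{π/2} ∫_{0}^{3} (30/(r^2 + 1)) · r dr dθ.

Inner integral (in r): ∫_{0}^{3} (30/(r^2 + 1)) · r dr = log(1000000000000000).

Outer integral (in θ): ∫_{0}^{π/2} (log(1000000000000000)) dθ = log(1000000000000000^(π/2)).

Therefore ∬_D (30/(x^2 + y^2 + 1)) dA = log(1000000000000000^(π/2)).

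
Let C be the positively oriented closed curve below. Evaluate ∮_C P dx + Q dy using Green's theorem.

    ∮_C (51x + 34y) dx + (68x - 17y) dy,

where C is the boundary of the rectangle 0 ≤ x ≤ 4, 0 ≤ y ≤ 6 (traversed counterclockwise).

Green's theorem converts the closed line integral into a double integral over the enclosed region D:

    ∮_C P dx + Q dy = ∬_D (∂Q/∂x - ∂P/∂y) dA.

Here P = 51x + 34y, Q = 68x - 17y, so

    ∂Q/∂x = 68,    ∂P/∂y = 34,
    ∂Q/∂x - ∂P/∂y = 34.

D is the region 0 ≤ x ≤ 4, 0 ≤ y ≤ 6. Evaluating the double integral:

    ∬_D (34) dA = ∫_0^{4} ∫_0^{6} (34) dy dx.

Inner (y from 0 to 6): 204.
Outer (x from 0 to 4): 816.

Therefore ∮_C P dx + Q dy = 816.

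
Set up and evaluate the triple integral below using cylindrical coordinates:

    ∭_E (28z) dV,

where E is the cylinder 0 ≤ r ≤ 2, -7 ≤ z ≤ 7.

In cylindrical coordinates, x = r cos(θ), y = r sin(θ), z = z, and dV = r dr dθ dz.

The integrand becomes 28z, so

    ∭_E (28z) dV = ∫_{0}^{2π} ∫_{0}^{2} ∫_{-7}^{7} (28z) · r dz dr dθ.

Inner (z): 0.
Middle (r from 0 to 2): 0.
Outer (θ): 0.

Therefore the triple integral equals 0.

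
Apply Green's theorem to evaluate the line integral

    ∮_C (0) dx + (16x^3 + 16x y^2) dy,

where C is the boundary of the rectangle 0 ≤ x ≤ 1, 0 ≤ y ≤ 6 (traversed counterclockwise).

Green's theorem converts the closed line integral into a double integral over the enclosed region D:

    ∮_C P dx + Q dy = ∬_D (∂Q/∂x - ∂P/∂y) dA.

Here P = 0, Q = 16x^3 + 16x y^2, so

    ∂Q/∂x = 48x^2 + 16y^2,    ∂P/∂y = 0,
    ∂Q/∂x - ∂P/∂y = 48x^2 + 16y^2.

D is the region 0 ≤ x ≤ 1, 0 ≤ y ≤ 6. Evaluating the double integral:

    ∬_D (48x^2 + 16y^2) dA = ∫_0^{1} ∫_0^{6} (48x^2 + 16y^2) dy dx.

Inner (y from 0 to 6): 288x^2 + 1152.
Outer (x from 0 to 1): 1248.

Therefore ∮_C P dx + Q dy = 1248.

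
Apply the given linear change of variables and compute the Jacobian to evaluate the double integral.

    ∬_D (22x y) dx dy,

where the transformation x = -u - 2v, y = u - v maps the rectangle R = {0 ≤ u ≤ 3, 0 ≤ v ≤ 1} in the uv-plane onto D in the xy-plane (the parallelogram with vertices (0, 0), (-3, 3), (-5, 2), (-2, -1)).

Compute the Jacobian determinant of (x, y) with respect to (u, v):

    ∂(x,y)/∂(u,v) = | -1  -2 | = (-1)(-1) - (-2)(1) = 3.
                   | 1  -1 |

Its absolute value is |J| = 3 (the area scaling factor).

Substituting x = -u - 2v, y = u - v into the integrand,

    22x y → -22u^2 - 22u v + 44v^2,

so the integral becomes

    ∬_R (-22u^2 - 22u v + 44v^2) · |J| du dv = ∫_0^3 ∫_0^1 (-66u^2 - 66u v + 132v^2) dv du.

Inner (v): -66u^2 - 33u + 44.
Outer (u): -1221/2.

Therefore ∬_D (22x y) dx dy = -1221/2.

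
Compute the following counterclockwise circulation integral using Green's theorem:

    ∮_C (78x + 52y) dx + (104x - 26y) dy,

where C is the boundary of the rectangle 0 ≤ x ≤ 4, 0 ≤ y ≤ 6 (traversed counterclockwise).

Green's theorem converts the closed line integral into a double integral over the enclosed region D:

    ∮_C P dx + Q dy = ∬_D (∂Q/∂x - ∂P/∂y) dA.

Here P = 78x + 52y, Q = 104x - 26y, so

    ∂Q/∂x = 104,    ∂P/∂y = 52,
    ∂Q/∂x - ∂P/∂y = 52.

D is the region 0 ≤ x ≤ 4, 0 ≤ y ≤ 6. Evaluating the double integral:

    ∬_D (52) dA = ∫_0^{4} ∫_0^{6} (52) dy dx.

Inner (y from 0 to 6): 312.
Outer (x from 0 to 4): 1248.

Therefore ∮_C P dx + Q dy = 1248.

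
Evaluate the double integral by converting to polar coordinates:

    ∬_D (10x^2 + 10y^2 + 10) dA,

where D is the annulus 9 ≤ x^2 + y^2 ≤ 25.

The region D is 3 ≤ r ≤ 5, 0 ≤ θ ≤ 2π in polar coordinates, where x = r cos(θ), y = r sin(θ), and dA = r dr dθ.

Under the substitution, the integrand becomes 10r^2 + 10, so

    ∬_D (10x^2 + 10y^2 + 10) dA = ∫_{0}^{2π} ∫_{3}^{5} (10r^2 + 10) · r dr dθ.

Inner integral (in r): ∫_{3}^{5} (10r^2 + 10) · r dr = 1440.

Outer integral (in θ): ∫_{0}^{2π} (1440) dθ = 2880π.

Therefore ∬_D (10x^2 + 10y^2 + 10) dA = 2880π.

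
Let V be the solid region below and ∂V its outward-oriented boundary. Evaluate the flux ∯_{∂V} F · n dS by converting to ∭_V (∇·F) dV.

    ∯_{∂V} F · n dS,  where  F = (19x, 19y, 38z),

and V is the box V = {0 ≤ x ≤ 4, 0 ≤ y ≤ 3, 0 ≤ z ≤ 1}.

By the divergence theorem,

    ∯_{∂V} F · n dS = ∭_V (∇ · F) dV.

Compute the divergence:
    ∇ · F = ∂F_x/∂x + ∂F_y/∂y + ∂F_z/∂z = 19 + 19 + 38 = 76.

V is a rectangular box, so dV = dx dy dz with 0 ≤ x ≤ 4, 0 ≤ y ≤ 3, 0 ≤ z ≤ 1.

Integrate (76) over V as an iterated integral:

    ∭_V (∇·F) dV = ∫_0^{4} ∫_0^{3} ∫_0^{1} (76) dz dy dx.

Inner (z from 0 to 1): 76.
Middle (y from 0 to 3): 228.
Outer (x from 0 to 4): 912.

Therefore ∯_{∂V} F · n dS = 912.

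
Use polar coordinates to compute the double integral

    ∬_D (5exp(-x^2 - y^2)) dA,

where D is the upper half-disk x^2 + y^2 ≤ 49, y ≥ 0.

The region D is 0 ≤ r ≤ 7, 0 ≤ θ ≤ π in polar coordinates, where x = r cos(θ), y = r sin(θ), and dA = r dr dθ.

Under the substitution, the integrand becomes 5exp(-r^2), so

    ∬_D (5exp(-x^2 - y^2)) dA = ∫_{0}^{π} ∫_{0}^{7} (5exp(-r^2)) · r dr dθ.

Inner integral (in r): ∫_{0}^{7} (5exp(-r^2)) · r dr = 5/2 - 5exp(-49)/2.

Outer integral (in θ): ∫_{0}^{π} (5/2 - 5exp(-49)/2) dθ = -5π (1 - exp(49))exp(-49)/2.

Therefore ∬_D (5exp(-x^2 - y^2)) dA = -5π (1 - exp(49))exp(-49)/2.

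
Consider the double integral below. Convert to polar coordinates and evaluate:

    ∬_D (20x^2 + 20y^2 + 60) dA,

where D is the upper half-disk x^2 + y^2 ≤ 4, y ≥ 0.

The region D is 0 ≤ r ≤ 2, 0 ≤ θ ≤ π in polar coordinates, where x = r cos(θ), y = r sin(θ), and dA = r dr dθ.

Under the substitution, the integrand becomes 20r^2 + 60, so

    ∬_D (20x^2 + 20y^2 + 60) dA = ∫_{0}^{π} ∫_{0}^{2} (20r^2 + 60) · r dr dθ.

Inner integral (in r): ∫_{0}^{2} (20r^2 + 60) · r dr = 200.

Outer integral (in θ): ∫_{0}^{π} (200) dθ = 200π.

Therefore ∬_D (20x^2 + 20y^2 + 60) dA = 200π.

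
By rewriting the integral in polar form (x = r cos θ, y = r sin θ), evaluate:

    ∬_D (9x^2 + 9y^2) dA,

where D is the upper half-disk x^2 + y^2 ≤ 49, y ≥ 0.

The region D is 0 ≤ r ≤ 7, 0 ≤ θ ≤ π in polar coordinates, where x = r cos(θ), y = r sin(θ), and dA = r dr dθ.

Under the substitution, the integrand becomes 9r^2, so

    ∬_D (9x^2 + 9y^2) dA = ∫_{0}^{π} ∫_{0}^{7} (9r^2) · r dr dθ.

Inner integral (in r): ∫_{0}^{7} (9r^2) · r dr = 21609/4.

Outer integral (in θ): ∫_{0}^{π} (21609/4) dθ = 21609π/4.

Therefore ∬_D (9x^2 + 9y^2) dA = 21609π/4.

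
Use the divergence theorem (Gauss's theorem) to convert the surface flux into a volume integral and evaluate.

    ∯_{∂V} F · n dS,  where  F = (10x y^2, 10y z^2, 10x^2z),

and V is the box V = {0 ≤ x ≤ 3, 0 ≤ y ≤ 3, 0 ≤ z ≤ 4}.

By the divergence theorem,

    ∯_{∂V} F · n dS = ∭_V (∇ · F) dV.

Compute the divergence:
    ∇ · F = ∂F_x/∂x + ∂F_y/∂y + ∂F_z/∂z = 10y^2 + 10z^2 + 10x^2 = 10x^2 + 10y^2 + 10z^2.

V is a rectangular box, so dV = dx dy dz with 0 ≤ x ≤ 3, 0 ≤ y ≤ 3, 0 ≤ z ≤ 4.

Integrate (10x^2 + 10y^2 + 10z^2) over V as an iterated integral:

    ∭_V (∇·F) dV = ∫_0^{3} ∫_0^{3} ∫_0^{4} (10x^2 + 10y^2 + 10z^2) dz dy dx.

Inner (z from 0 to 4): 40x^2 + 40y^2 + 640/3.
Middle (y from 0 to 3): 120x^2 + 1000.
Outer (x from 0 to 3): 4080.

Therefore ∯_{∂V} F · n dS = 4080.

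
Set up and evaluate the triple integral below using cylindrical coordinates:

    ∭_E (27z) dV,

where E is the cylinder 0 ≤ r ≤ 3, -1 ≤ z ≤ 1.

In cylindrical coordinates, x = r cos(θ), y = r sin(θ), z = z, and dV = r dr dθ dz.

The integrand becomes 27z, so

    ∭_E (27z) dV = ∫_{0}^{2π} ∫_{0}^{3} ∫_{-1}^{1} (27z) · r dz dr dθ.

Inner (z): 0.
Middle (r from 0 to 3): 0.
Outer (θ): 0.

Therefore the triple integral equals 0.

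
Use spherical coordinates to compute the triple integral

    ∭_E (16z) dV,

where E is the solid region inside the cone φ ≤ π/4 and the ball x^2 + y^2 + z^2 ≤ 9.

In spherical coordinates, x = ρ sin(φ) cos(θ), y = ρ sin(φ) sin(θ), z = ρ cos(φ), and dV = ρ^2 sin(φ) dρ dφ dθ.

The integrand becomes 16ρ cos(φ), so

    ∭_E (16z) dV = ∫_{0}^{2π} ∫_{0}^{π/4} ∫_{0}^{3} (16ρ cos(φ)) · ρ^2 sin(φ) dρ dφ dθ.

Inner (ρ): 162sin(2φ).
Middle (φ): 81.
Outer (θ): 162π.

Therefore the triple integral equals 162π.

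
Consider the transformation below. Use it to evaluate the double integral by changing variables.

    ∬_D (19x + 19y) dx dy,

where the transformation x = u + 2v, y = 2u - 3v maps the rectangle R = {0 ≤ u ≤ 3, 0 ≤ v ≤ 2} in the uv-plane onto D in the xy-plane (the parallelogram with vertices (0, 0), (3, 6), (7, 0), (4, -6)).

Compute the Jacobian determinant of (x, y) with respect to (u, v):

    ∂(x,y)/∂(u,v) = | 1  2 | = (1)(-3) - (2)(2) = -7.
                   | 2  -3 |

Its absolute value is |J| = 7 (the area scaling factor).

Substituting x = u + 2v, y = 2u - 3v into the integrand,

    19x + 19y → 57u - 19v,

so the integral becomes

    ∬_R (57u - 19v) · |J| du dv = ∫_0^3 ∫_0^2 (399u - 133v) dv du.

Inner (v): 798u - 266.
Outer (u): 2793.

Therefore ∬_D (19x + 19y) dx dy = 2793.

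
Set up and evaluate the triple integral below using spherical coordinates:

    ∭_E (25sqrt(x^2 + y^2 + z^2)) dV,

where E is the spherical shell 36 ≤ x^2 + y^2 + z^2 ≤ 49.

In spherical coordinates, x = ρ sin(φ) cos(θ), y = ρ sin(φ) sin(θ), z = ρ cos(φ), and dV = ρ^2 sin(φ) dρ dφ dθ.

The integrand becomes 25ρ, so

    ∭_E (25sqrt(x^2 + y^2 + z^2)) dV = ∫_{0}^{2π} ∫_{0}^{π} ∫_{6}^{7} (25ρ) · ρ^2 sin(φ) dρ dφ dθ.

Inner (ρ): 27625sin(φ)/4.
Middle (φ): 27625/2.
Outer (θ): 27625π.

Therefore the triple integral equals 27625π.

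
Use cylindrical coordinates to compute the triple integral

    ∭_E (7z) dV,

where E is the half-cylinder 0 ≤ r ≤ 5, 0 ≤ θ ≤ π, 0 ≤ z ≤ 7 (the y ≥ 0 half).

In cylindrical coordinates, x = r cos(θ), y = r sin(θ), z = z, and dV = r dr dθ dz.

The integrand becomes 7z, so

    ∭_E (7z) dV = ∫_{0}^{π} ∫_{0}^{5} ∫_{0}^{7} (7z) · r dz dr dθ.

Inner (z): 343r/2.
Middle (r from 0 to 5): 8575/4.
Outer (θ): 8575π/4.

Therefore the triple integral equals 8575π/4.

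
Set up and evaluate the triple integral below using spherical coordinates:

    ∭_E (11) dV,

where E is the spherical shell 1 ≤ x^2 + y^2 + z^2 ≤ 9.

In spherical coordinates, x = ρ sin(φ) cos(θ), y = ρ sin(φ) sin(θ), z = ρ cos(φ), and dV = ρ^2 sin(φ) dρ dφ dθ.

The integrand becomes 11, so

    ∭_E (11) dV = ∫_{0}^{2π} ∫_{0}^{π} ∫_{1}^{3} (11) · ρ^2 sin(φ) dρ dφ dθ.

Inner (ρ): 286sin(φ)/3.
Middle (φ): 572/3.
Outer (θ): 1144π/3.

Therefore the triple integral equals 1144π/3.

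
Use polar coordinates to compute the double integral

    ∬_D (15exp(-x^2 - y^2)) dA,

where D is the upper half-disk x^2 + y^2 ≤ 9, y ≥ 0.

The region D is 0 ≤ r ≤ 3, 0 ≤ θ ≤ π in polar coordinates, where x = r cos(θ), y = r sin(θ), and dA = r dr dθ.

Under the substitution, the integrand becomes 15exp(-r^2), so

    ∬_D (15exp(-x^2 - y^2)) dA = ∫_{0}^{π} ∫_{0}^{3} (15exp(-r^2)) · r dr dθ.

Inner integral (in r): ∫_{0}^{3} (15exp(-r^2)) · r dr = 15/2 - 15exp(-9)/2.

Outer integral (in θ): ∫_{0}^{π} (15/2 - 15exp(-9)/2) dθ = -15π (1 - exp(9))exp(-9)/2.

Therefore ∬_D (15exp(-x^2 - y^2)) dA = -15π (1 - exp(9))exp(-9)/2.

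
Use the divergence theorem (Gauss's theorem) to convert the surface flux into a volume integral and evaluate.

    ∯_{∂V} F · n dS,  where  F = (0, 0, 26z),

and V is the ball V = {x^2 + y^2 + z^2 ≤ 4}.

By the divergence theorem,

    ∯_{∂V} F · n dS = ∭_V (∇ · F) dV.

Compute the divergence:
    ∇ · F = ∂F_x/∂x + ∂F_y/∂y + ∂F_z/∂z = 0 + 0 + 26 = 26.

In spherical coordinates, x = ρ sin(φ) cos(θ), y = ρ sin(φ) sin(θ), z = ρ cos(φ), dV = ρ^2 sin(φ) dρ dφ dθ, with 0 ≤ ρ ≤ 2, 0 ≤ φ ≤ π, 0 ≤ θ ≤ 2π.

The integrand, after substitution and multiplying by the volume element, becomes (26) · ρ^2 sin(φ), so

    ∭_V (∇·F) dV = ∫_0^{2π} ∫_0^{π} ∫_0^{2} (26) · ρ^2 sin(φ) dρ dφ dθ.

Inner (ρ from 0 to 2): 208sin(φ)/3.
Middle (φ from 0 to π): 416/3.
Outer (θ from 0 to 2π): 832π/3.

Therefore ∯_{∂V} F · n dS = 832π/3.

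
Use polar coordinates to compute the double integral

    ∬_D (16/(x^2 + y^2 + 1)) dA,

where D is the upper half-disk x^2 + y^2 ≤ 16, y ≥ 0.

The region D is 0 ≤ r ≤ 4, 0 ≤ θ ≤ π in polar coordinates, where x = r cos(θ), y = r sin(θ), and dA = r dr dθ.

Under the substitution, the integrand becomes 16/(r^2 + 1), so

    ∬_D (16/(x^2 + y^2 + 1)) dA = ∫_{0}^{π} ∫_{0}^{4} (16/(r^2 + 1)) · r dr dθ.

Inner integral (in r): ∫_{0}^{4} (16/(r^2 + 1)) · r dr = log(6975757441).

Outer integral (in θ): ∫_{0}^{π} (log(6975757441)) dθ = log(6975757441^π).

Therefore ∬_D (16/(x^2 + y^2 + 1)) dA = log(6975757441^π).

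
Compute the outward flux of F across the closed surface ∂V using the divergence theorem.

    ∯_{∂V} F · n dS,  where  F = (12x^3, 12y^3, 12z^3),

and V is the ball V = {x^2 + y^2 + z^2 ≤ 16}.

By the divergence theorem,

    ∯_{∂V} F · n dS = ∭_V (∇ · F) dV.

Compute the divergence:
    ∇ · F = ∂F_x/∂x + ∂F_y/∂y + ∂F_z/∂z = 36x^2 + 36y^2 + 36z^2.

In spherical coordinates, x = ρ sin(φ) cos(θ), y = ρ sin(φ) sin(θ), z = ρ cos(φ), dV = ρ^2 sin(φ) dρ dφ dθ, with 0 ≤ ρ ≤ 4, 0 ≤ φ ≤ π, 0 ≤ θ ≤ 2π.

The integrand, after substitution and multiplying by the volume element, becomes (36ρ^2) · ρ^2 sin(φ), so

    ∭_V (∇·F) dV = ∫_0^{2π} ∫_0^{π} ∫_0^{4} (36ρ^2) · ρ^2 sin(φ) dρ dφ dθ.

Inner (ρ from 0 to 4): 36864sin(φ)/5.
Middle (φ from 0 to π): 73728/5.
Outer (θ from 0 to 2π): 147456π/5.

Therefore ∯_{∂V} F · n dS = 147456π/5.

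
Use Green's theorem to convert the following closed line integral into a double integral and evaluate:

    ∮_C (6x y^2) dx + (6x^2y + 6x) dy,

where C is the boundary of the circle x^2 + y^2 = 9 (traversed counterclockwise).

Green's theorem converts the closed line integral into a double integral over the enclosed region D:

    ∮_C P dx + Q dy = ∬_D (∂Q/∂x - ∂P/∂y) dA.

Here P = 6x y^2, Q = 6x^2y + 6x, so

    ∂Q/∂x = 12x y + 6,    ∂P/∂y = 12x y,
    ∂Q/∂x - ∂P/∂y = 6.

D is the region x^2 + y^2 ≤ 9. Evaluating the double integral:

In polar coordinates (x = r cos θ, y = r sin θ, dA = r dr dθ) the integrand becomes 6, so

    ∬_D (6) dA = ∫_0^{2π} ∫_0^{3} (6) · r dr dθ.

Inner (r from 0 to 3): 27.
Outer (θ from 0 to 2π): 54π.

Therefore ∮_C P dx + Q dy = 54π.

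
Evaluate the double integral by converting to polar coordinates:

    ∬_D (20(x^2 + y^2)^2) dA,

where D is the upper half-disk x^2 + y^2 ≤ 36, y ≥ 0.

The region D is 0 ≤ r ≤ 6, 0 ≤ θ ≤ π in polar coordinates, where x = r cos(θ), y = r sin(θ), and dA = r dr dθ.

Under the substitution, the integrand becomes 20r^4, so

    ∬_D (20(x^2 + y^2)^2) dA = ∫_{0}^{π} ∫_{0}^{6} (20r^4) · r dr dθ.

Inner integral (in r): ∫_{0}^{6} (20r^4) · r dr = 155520.

Outer integral (in θ): ∫_{0}^{π} (155520) dθ = 155520π.

Therefore ∬_D (20(x^2 + y^2)^2) dA = 155520π.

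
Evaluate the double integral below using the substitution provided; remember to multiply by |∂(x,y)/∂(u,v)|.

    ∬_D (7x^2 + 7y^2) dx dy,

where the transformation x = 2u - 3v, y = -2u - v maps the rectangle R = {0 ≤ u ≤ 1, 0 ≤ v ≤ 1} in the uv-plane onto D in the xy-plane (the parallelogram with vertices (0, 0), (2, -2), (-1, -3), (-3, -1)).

Compute the Jacobian determinant of (x, y) with respect to (u, v):

    ∂(x,y)/∂(u,v) = | 2  -3 | = (2)(-1) - (-3)(-2) = -8.
                   | -2  -1 |

Its absolute value is |J| = 8 (the area scaling factor).

Substituting x = 2u - 3v, y = -2u - v into the integrand,

    7x^2 + 7y^2 → 56u^2 - 56u v + 70v^2,

so the integral becomes

    ∬_R (56u^2 - 56u v + 70v^2) · |J| du dv = ∫_0^1 ∫_0^1 (448u^2 - 448u v + 560v^2) dv du.

Inner (v): 448u^2 - 224u + 560/3.
Outer (u): 224.

Therefore ∬_D (7x^2 + 7y^2) dx dy = 224.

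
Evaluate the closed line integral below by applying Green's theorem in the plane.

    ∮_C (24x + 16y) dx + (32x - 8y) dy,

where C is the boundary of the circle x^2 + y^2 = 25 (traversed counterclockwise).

Green's theorem converts the closed line integral into a double integral over the enclosed region D:

    ∮_C P dx + Q dy = ∬_D (∂Q/∂x - ∂P/∂y) dA.

Here P = 24x + 16y, Q = 32x - 8y, so

    ∂Q/∂x = 32,    ∂P/∂y = 16,
    ∂Q/∂x - ∂P/∂y = 16.

D is the region x^2 + y^2 ≤ 25. Evaluating the double integral:

In polar coordinates (x = r cos θ, y = r sin θ, dA = r dr dθ) the integrand becomes 16, so

    ∬_D (16) dA = ∫_0^{2π} ∫_0^{5} (16) · r dr dθ.

Inner (r from 0 to 5): 200.
Outer (θ from 0 to 2π): 400π.

Therefore ∮_C P dx + Q dy = 400π.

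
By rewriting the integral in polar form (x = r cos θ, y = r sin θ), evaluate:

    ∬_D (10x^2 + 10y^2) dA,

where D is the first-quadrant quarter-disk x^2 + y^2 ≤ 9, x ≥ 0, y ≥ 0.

The region D is 0 ≤ r ≤ 3, 0 ≤ θ ≤ π/2 in polar coordinates, where x = r cos(θ), y = r sin(θ), and dA = r dr dθ.

Under the substitution, the integrand becomes 10r^2, so

    ∬_D (10x^2 + 10y^2) dA = ∫_{0}^{π/2} ∫_{0}^{3} (10r^2) · r dr dθ.

Inner integral (in r): ∫_{0}^{3} (10r^2) · r dr = 405/2.

Outer integral (in θ): ∫_{0}^{π/2} (405/2) dθ = 405π/4.

Therefore ∬_D (10x^2 + 10y^2) dA = 405π/4.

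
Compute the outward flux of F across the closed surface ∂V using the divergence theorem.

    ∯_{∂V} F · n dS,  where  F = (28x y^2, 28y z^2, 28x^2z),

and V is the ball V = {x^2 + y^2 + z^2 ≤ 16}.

By the divergence theorem,

    ∯_{∂V} F · n dS = ∭_V (∇ · F) dV.

Compute the divergence:
    ∇ · F = ∂F_x/∂x + ∂F_y/∂y + ∂F_z/∂z = 28y^2 + 28z^2 + 28x^2 = 28x^2 + 28y^2 + 28z^2.

In spherical coordinates, x = ρ sin(φ) cos(θ), y = ρ sin(φ) sin(θ), z = ρ cos(φ), dV = ρ^2 sin(φ) dρ dφ dθ, with 0 ≤ ρ ≤ 4, 0 ≤ φ ≤ π, 0 ≤ θ ≤ 2π.

The integrand, after substitution and multiplying by the volume element, becomes (28ρ^2) · ρ^2 sin(φ), so

    ∭_V (∇·F) dV = ∫_0^{2π} ∫_0^{π} ∫_0^{4} (28ρ^2) · ρ^2 sin(φ) dρ dφ dθ.

Inner (ρ from 0 to 4): 28672sin(φ)/5.
Middle (φ from 0 to π): 57344/5.
Outer (θ from 0 to 2π): 114688π/5.

Therefore ∯_{∂V} F · n dS = 114688π/5.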